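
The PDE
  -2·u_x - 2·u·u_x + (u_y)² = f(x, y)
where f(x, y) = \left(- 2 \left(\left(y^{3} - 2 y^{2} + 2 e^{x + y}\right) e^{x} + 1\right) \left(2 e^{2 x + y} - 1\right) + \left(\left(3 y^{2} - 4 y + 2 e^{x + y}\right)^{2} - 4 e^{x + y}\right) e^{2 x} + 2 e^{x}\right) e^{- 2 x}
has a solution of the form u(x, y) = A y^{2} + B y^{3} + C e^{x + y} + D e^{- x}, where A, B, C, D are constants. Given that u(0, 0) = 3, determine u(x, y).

Substitute the ansatz u = A y^{2} + B y^{3} + C e^{x + y} + D e^{- x} into the left-hand side.
Derivatives of the ansatz:
  u_x = C e^{x} e^{y} - D e^{- x}
  u_y = 2 A y + 3 B y^{2} + C e^{x} e^{y}
Term by term:
  -2·u_x = - 2 C e^{x} e^{y} + 2 D e^{- x}
  -2·u·u_x = - 2 A C y^{2} e^{x} e^{y} + 2 A D y^{2} e^{- x} - 2 B C y^{3} e^{x} e^{y} + 2 B D y^{3} e^{- x} - 2 C^{2} e^{2 x} e^{2 y} + 2 D^{2} e^{- 2 x}
  (u_y)² = 4 A^{2} y^{2} + 12 A B y^{3} + 4 A C y e^{x} e^{y} + 9 B^{2} y^{4} + 6 B C y^{2} e^{x} e^{y} + C^{2} e^{2 x} e^{2 y}
So the left-hand side equals
  4 A^{2} y^{2} + 12 A B y^{3} - 2 A C y^{2} e^{x} e^{y} + 4 A C y e^{x} e^{y} + 2 A D y^{2} e^{- x} + 9 B^{2} y^{4} - 2 B C y^{3} e^{x} e^{y} + 6 B C y^{2} e^{x} e^{y} + 2 B D y^{3} e^{- x} - C^{2} e^{2 x} e^{2 y} - 2 C e^{x} e^{y} + 2 D^{2} e^{- 2 x} + 2 D e^{- x}
This must equal f(x, y) identically; expanded, f = 9 y^{4} - 4 y^{3} e^{x} e^{y} - 24 y^{3} + 2 y^{3} e^{- x} + 20 y^{2} e^{x} e^{y} + 16 y^{2} - 4 y^{2} e^{- x} - 16 y e^{x} e^{y} - 4 e^{2 x} e^{2 y} - 4 e^{x} e^{y} + 2 e^{- x} + 2 e^{- 2 x}.
Matching coefficients of the independent functions:
  [y^{2}]:  4 A^{2} = 16
  [y^{3}]:  12 A B = -24
  [y^{4}]:  9 B^{2} = 9
  [y^{2} e^{- x}]:  2 A D = -4
  [y^{3} e^{- x}]:  2 B D = 2
  [e^{x} e^{y}]:  - 2 C = -4
  [e^{2 x} e^{2 y}]:  - C^{2} = -4
  [y e^{x} e^{y}]:  4 A C = -16
  [y^{2} e^{x} e^{y}]:  - 2 A C + 6 B C = 20
  [y^{3} e^{x} e^{y}]:  - 2 B C = -4
  [e^{- 2 x}]:  2 D^{2} = 2
  [e^{- x}]:  2 D = 2
Solving: A = -2, B = 1, C = 2, D = 1.
Check against the point condition:
  u(0, 0) = 3  ⟹  C + D = 3  ✓
Hence u(x, y) = y^{3} - 2 y^{2} + 2 e^{x + y} + e^{- x}.

Answer: u(x, y) = y^{3} - 2 y^{2} + 2 e^{x + y} + e^{- x}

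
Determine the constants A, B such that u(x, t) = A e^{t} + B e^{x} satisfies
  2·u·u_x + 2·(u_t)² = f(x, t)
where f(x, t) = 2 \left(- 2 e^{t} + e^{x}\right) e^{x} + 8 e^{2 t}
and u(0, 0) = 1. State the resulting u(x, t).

Answer: u(x, t) = 2 e^{t} - e^{x}

Derivation:
Substitute the ansatz u = A e^{t} + B e^{x} into the left-hand side.
Derivatives of the ansatz:
  u_x = B e^{x}
  u_t = A e^{t}
Term by term:
  2·u·u_x = 2 A B e^{t} e^{x} + 2 B^{2} e^{2 x}
  2·(u_t)² = 2 A^{2} e^{2 t}
So the left-hand side equals
  2 A^{2} e^{2 t} + 2 A B e^{t} e^{x} + 2 B^{2} e^{2 x}
This must equal f(x, t) identically; expanded, f = 8 e^{2 t} - 4 e^{t} e^{x} + 2 e^{2 x}.
Matching coefficients of the independent functions:
  [e^{t} e^{x}]:  2 A B = -4
  [e^{2 t}]:  2 A^{2} = 8
  [e^{2 x}]:  2 B^{2} = 2
These equations allow (A, B) = (-2, 1) or (2, -1).
Impose the point condition(s):
  u(0, 0) = 1  ⟹  A + B = 1
Only A = 2, B = -1 satisfies everything.
Hence u(x, t) = 2 e^{t} - e^{x}.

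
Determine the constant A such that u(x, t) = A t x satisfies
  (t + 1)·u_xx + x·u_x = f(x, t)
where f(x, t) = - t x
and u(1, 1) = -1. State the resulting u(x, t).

Answer: u(x, t) = - t x

Derivation:
Substitute the ansatz u = A t x into the left-hand side.
Derivatives of the ansatz:
  u_xx = 0
  u_x = A t
Term by term:
  (t + 1)·u_xx = 0
  x·u_x = A t x
So the left-hand side equals
  A t x
This must equal f(x, t) = - t x identically.
Matching coefficients of the independent functions:
  [t x]:  A = -1
Solving: A = -1.
Check against the point condition:
  u(1, 1) = -1  ⟹  A = -1  ✓
Hence u(x, t) = - t x.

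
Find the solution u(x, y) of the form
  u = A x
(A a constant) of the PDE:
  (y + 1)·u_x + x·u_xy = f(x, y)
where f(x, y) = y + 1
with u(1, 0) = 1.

Substitute the ansatz u = A x into the left-hand side.
Derivatives of the ansatz:
  u_x = A
  u_xy = 0
Term by term:
  (y + 1)·u_x = A y + A
  x·u_xy = 0
So the left-hand side equals
  A y + A
This must equal f(x, y) = y + 1 identically.
Matching coefficients of the independent functions:
  [constant term, y]:  A = 1
Solving: A = 1.
Check against the point condition:
  u(1, 0) = 1  ⟹  A = 1  ✓
Hence u(x, y) = x.

Answer: u(x, y) = x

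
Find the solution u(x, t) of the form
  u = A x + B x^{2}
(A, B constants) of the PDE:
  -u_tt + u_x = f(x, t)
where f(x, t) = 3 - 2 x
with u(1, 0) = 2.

Substitute the ansatz u = A x + B x^{2} into the left-hand side.
Derivatives of the ansatz:
  u_tt = 0
  u_x = A + 2 B x
Term by term:
  -u_tt = 0
  u_x = A + 2 B x
So the left-hand side equals
  A + 2 B x
This must equal f(x, t) = 3 - 2 x identically.
Matching coefficients of the independent functions:
  [constant term]:  A = 3
  [x]:  2 B = -2
Solving: A = 3, B = -1.
Check against the point condition:
  u(1, 0) = 2  ⟹  A + B = 2  ✓
Hence u(x, t) = - x^{2} + 3 x.

Answer: u(x, t) = - x^{2} + 3 x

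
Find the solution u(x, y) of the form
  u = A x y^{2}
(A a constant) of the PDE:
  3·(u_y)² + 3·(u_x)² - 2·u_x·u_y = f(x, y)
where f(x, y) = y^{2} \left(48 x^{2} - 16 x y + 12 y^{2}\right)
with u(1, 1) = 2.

Substitute the ansatz u = A x y^{2} into the left-hand side.
Derivatives of the ansatz:
  u_y = 2 A x y
  u_x = A y^{2}
Term by term:
  3·(u_y)² = 12 A^{2} x^{2} y^{2}
  3·(u_x)² = 3 A^{2} y^{4}
  -2·u_x·u_y = - 4 A^{2} x y^{3}
So the left-hand side equals
  12 A^{2} x^{2} y^{2} - 4 A^{2} x y^{3} + 3 A^{2} y^{4}
This must equal f(x, y) identically; expanded, f = 48 x^{2} y^{2} - 16 x y^{3} + 12 y^{4}.
Matching coefficients of the independent functions:
  [y^{4}]:  3 A^{2} = 12
  [x y^{3}]:  - 4 A^{2} = -16
  [x^{2} y^{2}]:  12 A^{2} = 48
These equations allow (A) = (-2) or (2).
Impose the point condition(s):
  u(1, 1) = 2  ⟹  A = 2
Only A = 2 satisfies everything.
Hence u(x, y) = 2 x y^{2}.

Answer: u(x, y) = 2 x y^{2}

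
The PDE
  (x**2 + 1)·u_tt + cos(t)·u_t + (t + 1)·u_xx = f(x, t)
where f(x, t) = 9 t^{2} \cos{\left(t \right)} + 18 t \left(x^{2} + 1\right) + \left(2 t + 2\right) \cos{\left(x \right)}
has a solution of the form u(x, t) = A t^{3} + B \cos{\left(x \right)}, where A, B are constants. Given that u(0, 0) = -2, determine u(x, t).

Substitute the ansatz u = A t^{3} + B \cos{\left(x \right)} into the left-hand side.
Derivatives of the ansatz:
  u_tt = 6 A t
  u_t = 3 A t^{2}
  u_xx = - B \cos{\left(x \right)}
Term by term:
  (x**2 + 1)·u_tt = 6 A t x^{2} + 6 A t
  cos(t)·u_t = 3 A t^{2} \cos{\left(t \right)}
  (t + 1)·u_xx = - B t \cos{\left(x \right)} - B \cos{\left(x \right)}
So the left-hand side equals
  3 A t^{2} \cos{\left(t \right)} + 6 A t x^{2} + 6 A t - B t \cos{\left(x \right)} - B \cos{\left(x \right)}
This must equal f(x, t) identically; expanded, f = 9 t^{2} \cos{\left(t \right)} + 18 t x^{2} + 2 t \cos{\left(x \right)} + 18 t + 2 \cos{\left(x \right)}.
Matching coefficients of the independent functions:
  [t, t x^{2}]:  6 A = 18
  [t \cos{\left(x \right)}, \cos{\left(x \right)}]:  - B = 2
  [t^{2} \cos{\left(t \right)}]:  3 A = 9
Solving: A = 3, B = -2.
Check against the point condition:
  u(0, 0) = -2  ⟹  B = -2  ✓
Hence u(x, t) = 3 t^{3} - 2 \cos{\left(x \right)}.

Answer: u(x, t) = 3 t^{3} - 2 \cos{\left(x \right)}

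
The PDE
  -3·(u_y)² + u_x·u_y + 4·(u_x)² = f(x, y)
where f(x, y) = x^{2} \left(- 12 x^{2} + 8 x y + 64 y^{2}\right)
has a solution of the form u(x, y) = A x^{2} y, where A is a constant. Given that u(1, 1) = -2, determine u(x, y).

Substitute the ansatz u = A x^{2} y into the left-hand side.
Derivatives of the ansatz:
  u_y = A x^{2}
  u_x = 2 A x y
Term by term:
  -3·(u_y)² = - 3 A^{2} x^{4}
  u_x·u_y = 2 A^{2} x^{3} y
  4·(u_x)² = 16 A^{2} x^{2} y^{2}
So the left-hand side equals
  - 3 A^{2} x^{4} + 2 A^{2} x^{3} y + 16 A^{2} x^{2} y^{2}
This must equal f(x, y) identically; expanded, f = - 12 x^{4} + 8 x^{3} y + 64 x^{2} y^{2}.
Matching coefficients of the independent functions:
  [x^{4}]:  - 3 A^{2} = -12
  [x^{2} y^{2}]:  16 A^{2} = 64
  [x^{3} y]:  2 A^{2} = 8
These equations allow (A) = (-2) or (2).
Impose the point condition(s):
  u(1, 1) = -2  ⟹  A = -2
Only A = -2 satisfies everything.
Hence u(x, y) = - 2 x^{2} y.

Answer: u(x, y) = - 2 x^{2} y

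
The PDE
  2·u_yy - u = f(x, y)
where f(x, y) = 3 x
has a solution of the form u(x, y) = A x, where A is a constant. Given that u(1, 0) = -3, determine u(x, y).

Answer: u(x, y) = - 3 x

Derivation:
Substitute the ansatz u = A x into the left-hand side.
Derivatives of the ansatz:
  u_yy = 0
Term by term:
  2·u_yy = 0
  -u = - A x
So the left-hand side equals
  - A x
This must equal f(x, y) = 3 x identically.
Matching coefficients of the independent functions:
  [x]:  - A = 3
Solving: A = -3.
Check against the point condition:
  u(1, 0) = -3  ⟹  A = -3  ✓
Hence u(x, y) = - 3 x.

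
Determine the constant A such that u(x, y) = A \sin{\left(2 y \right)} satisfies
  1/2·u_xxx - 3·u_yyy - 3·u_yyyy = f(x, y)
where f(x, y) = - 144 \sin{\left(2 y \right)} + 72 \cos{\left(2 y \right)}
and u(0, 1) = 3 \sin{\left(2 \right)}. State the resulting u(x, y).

Substitute the ansatz u = A \sin{\left(2 y \right)} into the left-hand side.
Derivatives of the ansatz:
  u_xxx = 0
  u_yyy = - 8 A \cos{\left(2 y \right)}
  u_yyyy = 16 A \sin{\left(2 y \right)}
Term by term:
  1/2·u_xxx = 0
  -3·u_yyy = 24 A \cos{\left(2 y \right)}
  -3·u_yyyy = - 48 A \sin{\left(2 y \right)}
So the left-hand side equals
  - 48 A \sin{\left(2 y \right)} + 24 A \cos{\left(2 y \right)}
This must equal f(x, y) = - 144 \sin{\left(2 y \right)} + 72 \cos{\left(2 y \right)} identically.
Matching coefficients of the independent functions:
  [\sin{\left(2 y \right)}]:  - 48 A = -144
  [\cos{\left(2 y \right)}]:  24 A = 72
Solving: A = 3.
Check against the point condition:
  u(0, 1) = 3 \sin{\left(2 \right)}  ⟹  A \sin{\left(2 \right)} = 3 \sin{\left(2 \right)}  ✓
Hence u(x, y) = 3 \sin{\left(2 y \right)}.

Answer: u(x, y) = 3 \sin{\left(2 y \right)}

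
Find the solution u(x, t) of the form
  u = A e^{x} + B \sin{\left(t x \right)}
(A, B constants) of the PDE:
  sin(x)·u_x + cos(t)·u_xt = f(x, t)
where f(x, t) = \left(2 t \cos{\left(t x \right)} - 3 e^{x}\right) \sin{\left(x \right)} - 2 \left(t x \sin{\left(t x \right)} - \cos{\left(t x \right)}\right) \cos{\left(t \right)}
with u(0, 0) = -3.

Substitute the ansatz u = A e^{x} + B \sin{\left(t x \right)} into the left-hand side.
Derivatives of the ansatz:
  u_x = A e^{x} + B t \cos{\left(t x \right)}
  u_xt = - B t x \sin{\left(t x \right)} + B \cos{\left(t x \right)}
Term by term:
  sin(x)·u_x = A e^{x} \sin{\left(x \right)} + B t \sin{\left(x \right)} \cos{\left(t x \right)}
  cos(t)·u_xt = - B t x \sin{\left(t x \right)} \cos{\left(t \right)} + B \cos{\left(t \right)} \cos{\left(t x \right)}
So the left-hand side equals
  A e^{x} \sin{\left(x \right)} - B t x \sin{\left(t x \right)} \cos{\left(t \right)} + B t \sin{\left(x \right)} \cos{\left(t x \right)} + B \cos{\left(t \right)} \cos{\left(t x \right)}
This must equal f(x, t) identically; expanded, f = - 2 t x \sin{\left(t x \right)} \cos{\left(t \right)} + 2 t \sin{\left(x \right)} \cos{\left(t x \right)} - 3 e^{x} \sin{\left(x \right)} + 2 \cos{\left(t \right)} \cos{\left(t x \right)}.
Matching coefficients of the independent functions:
  [e^{x} \sin{\left(x \right)}]:  A = -3
  [\cos{\left(t \right)} \cos{\left(t x \right)}, t \sin{\left(x \right)} \cos{\left(t x \right)}]:  B = 2
  [t x \sin{\left(t x \right)} \cos{\left(t \right)}]:  - B = -2
Solving: A = -3, B = 2.
Check against the point condition:
  u(0, 0) = -3  ⟹  A = -3  ✓
Hence u(x, t) = - 3 e^{x} + 2 \sin{\left(t x \right)}.

Answer: u(x, t) = - 3 e^{x} + 2 \sin{\left(t x \right)}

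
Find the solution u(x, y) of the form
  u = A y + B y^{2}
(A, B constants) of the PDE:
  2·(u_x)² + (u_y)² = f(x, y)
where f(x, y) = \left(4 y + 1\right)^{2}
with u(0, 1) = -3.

Substitute the ansatz u = A y + B y^{2} into the left-hand side.
Derivatives of the ansatz:
  u_x = 0
  u_y = A + 2 B y
Term by term:
  2·(u_x)² = 0
  (u_y)² = A^{2} + 4 A B y + 4 B^{2} y^{2}
So the left-hand side equals
  A^{2} + 4 A B y + 4 B^{2} y^{2}
This must equal f(x, y) identically; expanded, f = 16 y^{2} + 8 y + 1.
Matching coefficients of the independent functions:
  [constant term]:  A^{2} = 1
  [y]:  4 A B = 8
  [y^{2}]:  4 B^{2} = 16
These equations allow (A, B) = (-1, -2) or (1, 2).
Impose the point condition(s):
  u(0, 1) = -3  ⟹  A + B = -3
Only A = -1, B = -2 satisfies everything.
Hence u(x, y) = - 2 y^{2} - y.

Answer: u(x, y) = - 2 y^{2} - y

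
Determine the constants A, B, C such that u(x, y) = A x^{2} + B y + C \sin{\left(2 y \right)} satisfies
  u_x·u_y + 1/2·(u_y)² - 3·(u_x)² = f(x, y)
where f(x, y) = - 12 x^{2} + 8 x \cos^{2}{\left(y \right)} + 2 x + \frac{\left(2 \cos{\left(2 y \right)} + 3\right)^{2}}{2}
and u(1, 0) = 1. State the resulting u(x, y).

Substitute the ansatz u = A x^{2} + B y + C \sin{\left(2 y \right)} into the left-hand side.
Derivatives of the ansatz:
  u_x = 2 A x
  u_y = B + 2 C \cos{\left(2 y \right)}
Term by term:
  u_x·u_y = 2 A B x + 4 A C x \cos{\left(2 y \right)}
  1/2·(u_y)² = \frac{B^{2}}{2} + 2 B C \cos{\left(2 y \right)} + 2 C^{2} \cos^{2}{\left(2 y \right)}
  -3·(u_x)² = - 12 A^{2} x^{2}
So the left-hand side equals
  - 12 A^{2} x^{2} + 2 A B x + 4 A C x \cos{\left(2 y \right)} + \frac{B^{2}}{2} + 2 B C \cos{\left(2 y \right)} + 2 C^{2} \cos^{2}{\left(2 y \right)}
This must equal f(x, y) identically; expanded, f = - 12 x^{2} + 4 x \cos{\left(2 y \right)} + 6 x + 2 \cos^{2}{\left(2 y \right)} + 6 \cos{\left(2 y \right)} + \frac{9}{2}.
Matching coefficients of the independent functions:
  [constant term]:  \frac{B^{2}}{2} = \frac{9}{2}
  [x]:  2 A B = 6
  [x^{2}]:  - 12 A^{2} = -12
  [x \cos{\left(2 y \right)}]:  4 A C = 4
  [\cos{\left(2 y \right)}]:  2 B C = 6
  [\cos^{2}{\left(2 y \right)}]:  2 C^{2} = 2
These equations allow (A, B, C) = (-1, -3, -1) or (1, 3, 1).
Impose the point condition(s):
  u(1, 0) = 1  ⟹  A = 1
Only A = 1, B = 3, C = 1 satisfies everything.
Hence u(x, y) = x^{2} + 3 y + \sin{\left(2 y \right)}.

Answer: u(x, y) = x^{2} + 3 y + \sin{\left(2 y \right)}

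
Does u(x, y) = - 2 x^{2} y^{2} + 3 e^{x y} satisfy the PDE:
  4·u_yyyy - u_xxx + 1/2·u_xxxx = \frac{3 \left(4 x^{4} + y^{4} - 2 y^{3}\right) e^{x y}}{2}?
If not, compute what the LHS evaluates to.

Evaluate each term of the left-hand side for u = - 2 x^{2} y^{2} + 3 e^{x y}.
Derivatives:
  u_yyyy = 3 x^{4} e^{x y}
  u_xxx = 3 y^{3} e^{x y}
  u_xxxx = 3 y^{4} e^{x y}
Terms:
  4·u_yyyy = 12 x^{4} e^{x y}
  -u_xxx = - 3 y^{3} e^{x y}
  1/2·u_xxxx = \frac{3 y^{4} e^{x y}}{2}
Sum: LHS = \frac{3 \left(8 x^{4} + y^{4} - 2 y^{3}\right) e^{x y}}{2}
Given right-hand side: \frac{3 \left(4 x^{4} + y^{4} - 2 y^{3}\right) e^{x y}}{2}. Difference LHS − RHS = 6 x^{4} e^{x y} ≠ 0, so u is not a solution.

Answer: No, the LHS evaluates to \frac{3 \left(8 x^{4} + y^{4} - 2 y^{3}\right) e^{x y}}{2}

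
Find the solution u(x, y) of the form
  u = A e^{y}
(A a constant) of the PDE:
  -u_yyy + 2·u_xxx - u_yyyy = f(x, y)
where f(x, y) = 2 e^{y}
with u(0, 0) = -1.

Answer: u(x, y) = - e^{y}

Derivation:
Substitute the ansatz u = A e^{y} into the left-hand side.
Derivatives of the ansatz:
  u_yyy = A e^{y}
  u_xxx = 0
  u_yyyy = A e^{y}
Term by term:
  -u_yyy = - A e^{y}
  2·u_xxx = 0
  -u_yyyy = - A e^{y}
So the left-hand side equals
  - 2 A e^{y}
This must equal f(x, y) = 2 e^{y} identically.
Matching coefficients of the independent functions:
  [e^{y}]:  - 2 A = 2
Solving: A = -1.
Check against the point condition:
  u(0, 0) = -1  ⟹  A = -1  ✓
Hence u(x, y) = - e^{y}.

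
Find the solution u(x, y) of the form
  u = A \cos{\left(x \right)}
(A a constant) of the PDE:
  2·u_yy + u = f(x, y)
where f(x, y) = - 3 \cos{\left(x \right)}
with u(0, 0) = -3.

Answer: u(x, y) = - 3 \cos{\left(x \right)}

Derivation:
Substitute the ansatz u = A \cos{\left(x \right)} into the left-hand side.
Derivatives of the ansatz:
  u_yy = 0
Term by term:
  2·u_yy = 0
  u = A \cos{\left(x \right)}
So the left-hand side equals
  A \cos{\left(x \right)}
This must equal f(x, y) = - 3 \cos{\left(x \right)} identically.
Matching coefficients of the independent functions:
  [\cos{\left(x \right)}]:  A = -3
Solving: A = -3.
Check against the point condition:
  u(0, 0) = -3  ⟹  A = -3  ✓
Hence u(x, y) = - 3 \cos{\left(x \right)}.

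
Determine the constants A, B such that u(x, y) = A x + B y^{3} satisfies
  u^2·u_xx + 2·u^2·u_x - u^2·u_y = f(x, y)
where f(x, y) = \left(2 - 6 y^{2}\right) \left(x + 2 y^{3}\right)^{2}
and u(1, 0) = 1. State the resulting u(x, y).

Substitute the ansatz u = A x + B y^{3} into the left-hand side.
Derivatives of the ansatz:
  u_xx = 0
  u_x = A
  u_y = 3 B y^{2}
Term by term:
  u^2·u_xx = 0
  2·u^2·u_x = 2 A^{3} x^{2} + 4 A^{2} B x y^{3} + 2 A B^{2} y^{6}
  -u^2·u_y = - 3 A^{2} B x^{2} y^{2} - 6 A B^{2} x y^{5} - 3 B^{3} y^{8}
So the left-hand side equals
  2 A^{3} x^{2} - 3 A^{2} B x^{2} y^{2} + 4 A^{2} B x y^{3} - 6 A B^{2} x y^{5} + 2 A B^{2} y^{6} - 3 B^{3} y^{8}
This must equal f(x, y) identically; expanded, f = - 6 x^{2} y^{2} + 2 x^{2} - 24 x y^{5} + 8 x y^{3} - 24 y^{8} + 8 y^{6}.
Matching coefficients of the independent functions:
  [x^{2}]:  2 A^{3} = 2
  [y^{6}]:  2 A B^{2} = 8
  [y^{8}]:  - 3 B^{3} = -24
  [x y^{3}]:  4 A^{2} B = 8
  [x y^{5}]:  - 6 A B^{2} = -24
  [x^{2} y^{2}]:  - 3 A^{2} B = -6
Solving: A = 1, B = 2.
Check against the point condition:
  u(1, 0) = 1  ⟹  A = 1  ✓
Hence u(x, y) = x + 2 y^{3}.

Answer: u(x, y) = x + 2 y^{3}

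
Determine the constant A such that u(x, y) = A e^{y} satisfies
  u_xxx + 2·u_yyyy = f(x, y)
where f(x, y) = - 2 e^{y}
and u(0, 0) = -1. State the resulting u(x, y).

Answer: u(x, y) = - e^{y}

Derivation:
Substitute the ansatz u = A e^{y} into the left-hand side.
Derivatives of the ansatz:
  u_xxx = 0
  u_yyyy = A e^{y}
Term by term:
  u_xxx = 0
  2·u_yyyy = 2 A e^{y}
So the left-hand side equals
  2 A e^{y}
This must equal f(x, y) = - 2 e^{y} identically.
Matching coefficients of the independent functions:
  [e^{y}]:  2 A = -2
Solving: A = -1.
Check against the point condition:
  u(0, 0) = -1  ⟹  A = -1  ✓
Hence u(x, y) = - e^{y}.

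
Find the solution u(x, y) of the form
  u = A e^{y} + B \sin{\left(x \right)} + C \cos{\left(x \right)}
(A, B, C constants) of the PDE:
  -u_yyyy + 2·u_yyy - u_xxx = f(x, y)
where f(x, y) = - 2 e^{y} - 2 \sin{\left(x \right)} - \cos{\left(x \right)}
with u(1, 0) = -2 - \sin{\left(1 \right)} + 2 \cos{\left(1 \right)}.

Substitute the ansatz u = A e^{y} + B \sin{\left(x \right)} + C \cos{\left(x \right)} into the left-hand side.
Derivatives of the ansatz:
  u_yyyy = A e^{y}
  u_yyy = A e^{y}
  u_xxx = - B \cos{\left(x \right)} + C \sin{\left(x \right)}
Term by term:
  -u_yyyy = - A e^{y}
  2·u_yyy = 2 A e^{y}
  -u_xxx = B \cos{\left(x \right)} - C \sin{\left(x \right)}
So the left-hand side equals
  A e^{y} + B \cos{\left(x \right)} - C \sin{\left(x \right)}
This must equal f(x, y) = - 2 e^{y} - 2 \sin{\left(x \right)} - \cos{\left(x \right)} identically.
Matching coefficients of the independent functions:
  [e^{y}]:  A = -2
  [\sin{\left(x \right)}]:  - C = -2
  [\cos{\left(x \right)}]:  B = -1
Solving: A = -2, B = -1, C = 2.
Check against the point condition:
  u(1, 0) = -2 - \sin{\left(1 \right)} + 2 \cos{\left(1 \right)}  ⟹  A + B \sin{\left(1 \right)} + C \cos{\left(1 \right)} = -2 - \sin{\left(1 \right)} + 2 \cos{\left(1 \right)}  ✓
Hence u(x, y) = - 2 e^{y} - \sin{\left(x \right)} + 2 \cos{\left(x \right)}.

Answer: u(x, y) = - 2 e^{y} - \sin{\left(x \right)} + 2 \cos{\left(x \right)}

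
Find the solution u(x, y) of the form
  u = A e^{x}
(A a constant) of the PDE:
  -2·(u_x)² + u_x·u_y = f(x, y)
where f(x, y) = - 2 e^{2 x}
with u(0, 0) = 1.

Answer: u(x, y) = e^{x}

Derivation:
Substitute the ansatz u = A e^{x} into the left-hand side.
Derivatives of the ansatz:
  u_x = A e^{x}
  u_y = 0
Term by term:
  -2·(u_x)² = - 2 A^{2} e^{2 x}
  u_x·u_y = 0
So the left-hand side equals
  - 2 A^{2} e^{2 x}
This must equal f(x, y) = - 2 e^{2 x} identically.
Matching coefficients of the independent functions:
  [e^{2 x}]:  - 2 A^{2} = -2
These equations allow (A) = (-1) or (1).
Impose the point condition(s):
  u(0, 0) = 1  ⟹  A = 1
Only A = 1 satisfies everything.
Hence u(x, y) = e^{x}.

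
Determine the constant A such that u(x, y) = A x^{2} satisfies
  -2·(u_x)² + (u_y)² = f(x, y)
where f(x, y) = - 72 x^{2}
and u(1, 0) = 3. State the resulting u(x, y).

Substitute the ansatz u = A x^{2} into the left-hand side.
Derivatives of the ansatz:
  u_x = 2 A x
  u_y = 0
Term by term:
  -2·(u_x)² = - 8 A^{2} x^{2}
  (u_y)² = 0
So the left-hand side equals
  - 8 A^{2} x^{2}
This must equal f(x, y) = - 72 x^{2} identically.
Matching coefficients of the independent functions:
  [x^{2}]:  - 8 A^{2} = -72
These equations allow (A) = (-3) or (3).
Impose the point condition(s):
  u(1, 0) = 3  ⟹  A = 3
Only A = 3 satisfies everything.
Hence u(x, y) = 3 x^{2}.

Answer: u(x, y) = 3 x^{2}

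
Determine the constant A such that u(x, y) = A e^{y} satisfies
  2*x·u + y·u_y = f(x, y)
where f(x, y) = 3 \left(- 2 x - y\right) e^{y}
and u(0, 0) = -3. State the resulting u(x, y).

Substitute the ansatz u = A e^{y} into the left-hand side.
Derivatives of the ansatz:
  u_y = A e^{y}
Term by term:
  2*x·u = 2 A x e^{y}
  y·u_y = A y e^{y}
So the left-hand side equals
  2 A x e^{y} + A y e^{y}
This must equal f(x, y) identically; expanded, f = - 6 x e^{y} - 3 y e^{y}.
Matching coefficients of the independent functions:
  [x e^{y}]:  2 A = -6
  [y e^{y}]:  A = -3
Solving: A = -3.
Check against the point condition:
  u(0, 0) = -3  ⟹  A = -3  ✓
Hence u(x, y) = - 3 e^{y}.

Answer: u(x, y) = - 3 e^{y}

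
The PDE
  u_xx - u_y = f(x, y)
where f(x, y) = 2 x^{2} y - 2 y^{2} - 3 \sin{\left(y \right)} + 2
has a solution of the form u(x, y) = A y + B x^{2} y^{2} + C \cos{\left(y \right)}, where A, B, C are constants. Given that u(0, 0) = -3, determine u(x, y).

Substitute the ansatz u = A y + B x^{2} y^{2} + C \cos{\left(y \right)} into the left-hand side.
Derivatives of the ansatz:
  u_xx = 2 B y^{2}
  u_y = A + 2 B x^{2} y - C \sin{\left(y \right)}
Term by term:
  u_xx = 2 B y^{2}
  -u_y = - A - 2 B x^{2} y + C \sin{\left(y \right)}
So the left-hand side equals
  - A - 2 B x^{2} y + 2 B y^{2} + C \sin{\left(y \right)}
This must equal f(x, y) = 2 x^{2} y - 2 y^{2} - 3 \sin{\left(y \right)} + 2 identically.
Matching coefficients of the independent functions:
  [constant term]:  - A = 2
  [y^{2}]:  2 B = -2
  [x^{2} y]:  - 2 B = 2
  [\sin{\left(y \right)}]:  C = -3
Solving: A = -2, B = -1, C = -3.
Check against the point condition:
  u(0, 0) = -3  ⟹  C = -3  ✓
Hence u(x, y) = - x^{2} y^{2} - 2 y - 3 \cos{\left(y \right)}.

Answer: u(x, y) = - x^{2} y^{2} - 2 y - 3 \cos{\left(y \right)}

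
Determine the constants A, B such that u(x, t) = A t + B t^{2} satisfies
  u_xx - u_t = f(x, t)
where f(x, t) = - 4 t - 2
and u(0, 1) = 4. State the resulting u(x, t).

Answer: u(x, t) = 2 t^{2} + 2 t

Derivation:
Substitute the ansatz u = A t + B t^{2} into the left-hand side.
Derivatives of the ansatz:
  u_xx = 0
  u_t = A + 2 B t
Term by term:
  u_xx = 0
  -u_t = - A - 2 B t
So the left-hand side equals
  - A - 2 B t
This must equal f(x, t) = - 4 t - 2 identically.
Matching coefficients of the independent functions:
  [constant term]:  - A = -2
  [t]:  - 2 B = -4
Solving: A = 2, B = 2.
Check against the point condition:
  u(0, 1) = 4  ⟹  A + B = 4  ✓
Hence u(x, t) = 2 t^{2} + 2 t.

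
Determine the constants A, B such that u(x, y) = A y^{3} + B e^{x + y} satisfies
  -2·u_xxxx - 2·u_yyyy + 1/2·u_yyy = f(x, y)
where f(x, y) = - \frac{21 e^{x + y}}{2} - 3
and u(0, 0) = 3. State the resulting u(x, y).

Answer: u(x, y) = - y^{3} + 3 e^{x + y}

Derivation:
Substitute the ansatz u = A y^{3} + B e^{x + y} into the left-hand side.
Derivatives of the ansatz:
  u_xxxx = B e^{x} e^{y}
  u_yyyy = B e^{x} e^{y}
  u_yyy = 6 A + B e^{x} e^{y}
Term by term:
  -2·u_xxxx = - 2 B e^{x} e^{y}
  -2·u_yyyy = - 2 B e^{x} e^{y}
  1/2·u_yyy = 3 A + \frac{B e^{x} e^{y}}{2}
So the left-hand side equals
  3 A - \frac{7 B e^{x} e^{y}}{2}
This must equal f(x, y) identically; expanded, f = - \frac{21 e^{x} e^{y}}{2} - 3.
Matching coefficients of the independent functions:
  [constant term]:  3 A = -3
  [e^{x} e^{y}]:  - \frac{7 B}{2} = - \frac{21}{2}
Solving: A = -1, B = 3.
Check against the point condition:
  u(0, 0) = 3  ⟹  B = 3  ✓
Hence u(x, y) = - y^{3} + 3 e^{x + y}.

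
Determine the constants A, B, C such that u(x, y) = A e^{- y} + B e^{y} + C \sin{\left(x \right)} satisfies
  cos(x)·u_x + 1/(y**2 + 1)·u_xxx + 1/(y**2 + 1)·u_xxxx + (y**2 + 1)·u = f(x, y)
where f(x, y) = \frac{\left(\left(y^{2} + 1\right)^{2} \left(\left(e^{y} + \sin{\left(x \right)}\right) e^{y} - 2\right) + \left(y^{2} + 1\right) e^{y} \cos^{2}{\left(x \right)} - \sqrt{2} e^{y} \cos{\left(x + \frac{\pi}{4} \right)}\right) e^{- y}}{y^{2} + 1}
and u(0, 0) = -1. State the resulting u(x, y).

Substitute the ansatz u = A e^{- y} + B e^{y} + C \sin{\left(x \right)} into the left-hand side.
Derivatives of the ansatz:
  u_x = C \cos{\left(x \right)}
  u_xxx = - C \cos{\left(x \right)}
  u_xxxx = C \sin{\left(x \right)}
Term by term:
  cos(x)·u_x = C \cos^{2}{\left(x \right)}
  1/(y**2 + 1)·u_xxx = - \frac{C \cos{\left(x \right)}}{y^{2} + 1}
  1/(y**2 + 1)·u_xxxx = \frac{C \sin{\left(x \right)}}{y^{2} + 1}
  (y**2 + 1)·u = A y^{2} e^{- y} + A e^{- y} + B y^{2} e^{y} + B e^{y} + C y^{2} \sin{\left(x \right)} + C \sin{\left(x \right)}
So the left-hand side equals
  A y^{2} e^{- y} + A e^{- y} + B y^{2} e^{y} + B e^{y} + C y^{2} \sin{\left(x \right)} + C \sin{\left(x \right)} + C \cos^{2}{\left(x \right)} + \frac{C \sin{\left(x \right)}}{y^{2} + 1} - \frac{C \cos{\left(x \right)}}{y^{2} + 1}
This must equal f(x, y) identically; expanded, f = y^{2} e^{y} + y^{2} \sin{\left(x \right)} - 2 y^{2} e^{- y} + e^{y} + \sin{\left(x \right)} + \cos^{2}{\left(x \right)} - 2 e^{- y} + \frac{\sin{\left(x \right)}}{y^{2} + 1} - \frac{\cos{\left(x \right)}}{y^{2} + 1}.
Matching coefficients of the independent functions:
  [y^{2} e^{- y}, e^{- y}]:  A = -2
  [y^{2} e^{y}, e^{y}]:  B = 1
  [y^{2} \sin{\left(x \right)}, \frac{\sin{\left(x \right)}}{y^{2} + 1}, \sin{\left(x \right)}, \cos^{2}{\left(x \right)}]:  C = 1
  [\frac{\cos{\left(x \right)}}{y^{2} + 1}]:  - C = -1
Solving: A = -2, B = 1, C = 1.
Check against the point condition:
  u(0, 0) = -1  ⟹  A + B = -1  ✓
Hence u(x, y) = e^{y} + \sin{\left(x \right)} - 2 e^{- y}.

Answer: u(x, y) = e^{y} + \sin{\left(x \right)} - 2 e^{- y}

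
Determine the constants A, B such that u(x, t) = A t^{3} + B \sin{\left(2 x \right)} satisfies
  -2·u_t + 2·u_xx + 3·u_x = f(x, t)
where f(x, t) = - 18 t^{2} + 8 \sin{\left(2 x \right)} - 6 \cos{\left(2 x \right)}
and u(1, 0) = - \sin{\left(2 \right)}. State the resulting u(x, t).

Answer: u(x, t) = 3 t^{3} - \sin{\left(2 x \right)}

Derivation:
Substitute the ansatz u = A t^{3} + B \sin{\left(2 x \right)} into the left-hand side.
Derivatives of the ansatz:
  u_t = 3 A t^{2}
  u_xx = - 4 B \sin{\left(2 x \right)}
  u_x = 2 B \cos{\left(2 x \right)}
Term by term:
  -2·u_t = - 6 A t^{2}
  2·u_xx = - 8 B \sin{\left(2 x \right)}
  3·u_x = 6 B \cos{\left(2 x \right)}
So the left-hand side equals
  - 6 A t^{2} - 8 B \sin{\left(2 x \right)} + 6 B \cos{\left(2 x \right)}
This must equal f(x, t) = - 18 t^{2} + 8 \sin{\left(2 x \right)} - 6 \cos{\left(2 x \right)} identically.
Matching coefficients of the independent functions:
  [t^{2}]:  - 6 A = -18
  [\sin{\left(2 x \right)}]:  - 8 B = 8
  [\cos{\left(2 x \right)}]:  6 B = -6
Solving: A = 3, B = -1.
Check against the point condition:
  u(1, 0) = - \sin{\left(2 \right)}  ⟹  B \sin{\left(2 \right)} = - \sin{\left(2 \right)}  ✓
Hence u(x, t) = 3 t^{3} - \sin{\left(2 x \right)}.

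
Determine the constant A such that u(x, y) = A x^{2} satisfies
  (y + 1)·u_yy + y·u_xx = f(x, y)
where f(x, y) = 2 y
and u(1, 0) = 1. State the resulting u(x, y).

Substitute the ansatz u = A x^{2} into the left-hand side.
Derivatives of the ansatz:
  u_yy = 0
  u_xx = 2 A
Term by term:
  (y + 1)·u_yy = 0
  y·u_xx = 2 A y
So the left-hand side equals
  2 A y
This must equal f(x, y) = 2 y identically.
Matching coefficients of the independent functions:
  [y]:  2 A = 2
Solving: A = 1.
Check against the point condition:
  u(1, 0) = 1  ⟹  A = 1  ✓
Hence u(x, y) = x^{2}.

Answer: u(x, y) = x^{2}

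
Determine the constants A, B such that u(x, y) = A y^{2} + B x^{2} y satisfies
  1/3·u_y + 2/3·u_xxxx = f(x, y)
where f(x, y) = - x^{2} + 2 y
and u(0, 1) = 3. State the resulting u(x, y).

Substitute the ansatz u = A y^{2} + B x^{2} y into the left-hand side.
Derivatives of the ansatz:
  u_y = 2 A y + B x^{2}
  u_xxxx = 0
Term by term:
  1/3·u_y = \frac{2 A y}{3} + \frac{B x^{2}}{3}
  2/3·u_xxxx = 0
So the left-hand side equals
  \frac{2 A y}{3} + \frac{B x^{2}}{3}
This must equal f(x, y) = - x^{2} + 2 y identically.
Matching coefficients of the independent functions:
  [x^{2}]:  \frac{B}{3} = -1
  [y]:  \frac{2 A}{3} = 2
Solving: A = 3, B = -3.
Check against the point condition:
  u(0, 1) = 3  ⟹  A = 3  ✓
Hence u(x, y) = - 3 x^{2} y + 3 y^{2}.

Answer: u(x, y) = - 3 x^{2} y + 3 y^{2}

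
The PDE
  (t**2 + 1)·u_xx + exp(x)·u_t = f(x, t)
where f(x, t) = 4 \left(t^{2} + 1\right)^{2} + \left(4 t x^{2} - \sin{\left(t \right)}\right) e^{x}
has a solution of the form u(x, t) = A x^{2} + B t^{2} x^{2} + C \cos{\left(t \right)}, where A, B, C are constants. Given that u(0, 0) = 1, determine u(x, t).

Substitute the ansatz u = A x^{2} + B t^{2} x^{2} + C \cos{\left(t \right)} into the left-hand side.
Derivatives of the ansatz:
  u_xx = 2 A + 2 B t^{2}
  u_t = 2 B t x^{2} - C \sin{\left(t \right)}
Term by term:
  (t**2 + 1)·u_xx = 2 A t^{2} + 2 A + 2 B t^{4} + 2 B t^{2}
  exp(x)·u_t = 2 B t x^{2} e^{x} - C e^{x} \sin{\left(t \right)}
So the left-hand side equals
  2 A t^{2} + 2 A + 2 B t^{4} + 2 B t^{2} + 2 B t x^{2} e^{x} - C e^{x} \sin{\left(t \right)}
This must equal f(x, t) identically; expanded, f = 4 t^{4} + 8 t^{2} + 4 t x^{2} e^{x} - e^{x} \sin{\left(t \right)} + 4.
Matching coefficients of the independent functions:
  [constant term]:  2 A = 4
  [t^{2}]:  2 A + 2 B = 8
  [t^{4}, t x^{2} e^{x}]:  2 B = 4
  [e^{x} \sin{\left(t \right)}]:  - C = -1
Solving: A = 2, B = 2, C = 1.
Check against the point condition:
  u(0, 0) = 1  ⟹  C = 1  ✓
Hence u(x, t) = 2 t^{2} x^{2} + 2 x^{2} + \cos{\left(t \right)}.

Answer: u(x, t) = 2 t^{2} x^{2} + 2 x^{2} + \cos{\left(t \right)}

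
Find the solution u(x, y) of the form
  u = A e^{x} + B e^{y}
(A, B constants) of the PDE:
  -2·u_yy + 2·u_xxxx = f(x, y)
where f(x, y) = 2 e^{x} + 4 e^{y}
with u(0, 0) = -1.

Answer: u(x, y) = e^{x} - 2 e^{y}

Derivation:
Substitute the ansatz u = A e^{x} + B e^{y} into the left-hand side.
Derivatives of the ansatz:
  u_yy = B e^{y}
  u_xxxx = A e^{x}
Term by term:
  -2·u_yy = - 2 B e^{y}
  2·u_xxxx = 2 A e^{x}
So the left-hand side equals
  2 A e^{x} - 2 B e^{y}
This must equal f(x, y) = 2 e^{x} + 4 e^{y} identically.
Matching coefficients of the independent functions:
  [e^{x}]:  2 A = 2
  [e^{y}]:  - 2 B = 4
Solving: A = 1, B = -2.
Check against the point condition:
  u(0, 0) = -1  ⟹  A + B = -1  ✓
Hence u(x, y) = e^{x} - 2 e^{y}.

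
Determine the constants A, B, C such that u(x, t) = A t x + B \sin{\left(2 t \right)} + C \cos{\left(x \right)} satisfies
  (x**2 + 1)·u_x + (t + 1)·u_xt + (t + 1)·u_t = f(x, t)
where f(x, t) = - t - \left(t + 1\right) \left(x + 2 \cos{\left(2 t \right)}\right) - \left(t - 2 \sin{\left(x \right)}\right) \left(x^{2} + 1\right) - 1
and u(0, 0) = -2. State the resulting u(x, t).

Substitute the ansatz u = A t x + B \sin{\left(2 t \right)} + C \cos{\left(x \right)} into the left-hand side.
Derivatives of the ansatz:
  u_x = A t - C \sin{\left(x \right)}
  u_xt = A
  u_t = A x + 2 B \cos{\left(2 t \right)}
Term by term:
  (x**2 + 1)·u_x = A t x^{2} + A t - C x^{2} \sin{\left(x \right)} - C \sin{\left(x \right)}
  (t + 1)·u_xt = A t + A
  (t + 1)·u_t = A t x + A x + 2 B t \cos{\left(2 t \right)} + 2 B \cos{\left(2 t \right)}
So the left-hand side equals
  A t x^{2} + A t x + 2 A t + A x + A + 2 B t \cos{\left(2 t \right)} + 2 B \cos{\left(2 t \right)} - C x^{2} \sin{\left(x \right)} - C \sin{\left(x \right)}
This must equal f(x, t) identically; expanded, f = - t x^{2} - t x - 2 t \cos{\left(2 t \right)} - 2 t + 2 x^{2} \sin{\left(x \right)} - x + 2 \sin{\left(x \right)} - 2 \cos{\left(2 t \right)} - 1.
Matching coefficients of the independent functions:
  [constant term, x, t x, t x^{2}]:  A = -1
  [t]:  2 A = -2
  [t \cos{\left(2 t \right)}, \cos{\left(2 t \right)}]:  2 B = -2
  [x^{2} \sin{\left(x \right)}, \sin{\left(x \right)}]:  - C = 2
Solving: A = -1, B = -1, C = -2.
Check against the point condition:
  u(0, 0) = -2  ⟹  C = -2  ✓
Hence u(x, t) = - t x - \sin{\left(2 t \right)} - 2 \cos{\left(x \right)}.

Answer: u(x, t) = - t x - \sin{\left(2 t \right)} - 2 \cos{\left(x \right)}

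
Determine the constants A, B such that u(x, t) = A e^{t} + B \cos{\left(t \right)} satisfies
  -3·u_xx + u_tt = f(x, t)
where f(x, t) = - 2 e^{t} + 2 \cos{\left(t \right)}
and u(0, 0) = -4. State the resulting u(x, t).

Substitute the ansatz u = A e^{t} + B \cos{\left(t \right)} into the left-hand side.
Derivatives of the ansatz:
  u_xx = 0
  u_tt = A e^{t} - B \cos{\left(t \right)}
Term by term:
  -3·u_xx = 0
  u_tt = A e^{t} - B \cos{\left(t \right)}
So the left-hand side equals
  A e^{t} - B \cos{\left(t \right)}
This must equal f(x, t) = - 2 e^{t} + 2 \cos{\left(t \right)} identically.
Matching coefficients of the independent functions:
  [e^{t}]:  A = -2
  [\cos{\left(t \right)}]:  - B = 2
Solving: A = -2, B = -2.
Check against the point condition:
  u(0, 0) = -4  ⟹  A + B = -4  ✓
Hence u(x, t) = - 2 e^{t} - 2 \cos{\left(t \right)}.

Answer: u(x, t) = - 2 e^{t} - 2 \cos{\left(t \right)}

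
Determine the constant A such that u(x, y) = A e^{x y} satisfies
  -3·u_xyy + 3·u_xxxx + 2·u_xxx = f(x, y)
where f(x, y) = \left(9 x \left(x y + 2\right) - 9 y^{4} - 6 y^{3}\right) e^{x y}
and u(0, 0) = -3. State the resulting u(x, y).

Substitute the ansatz u = A e^{x y} into the left-hand side.
Derivatives of the ansatz:
  u_xyy = A x^{2} y e^{x y} + 2 A x e^{x y}
  u_xxxx = A y^{4} e^{x y}
  u_xxx = A y^{3} e^{x y}
Term by term:
  -3·u_xyy = - 3 A x^{2} y e^{x y} - 6 A x e^{x y}
  3·u_xxxx = 3 A y^{4} e^{x y}
  2·u_xxx = 2 A y^{3} e^{x y}
So the left-hand side equals
  - 3 A x^{2} y e^{x y} - 6 A x e^{x y} + 3 A y^{4} e^{x y} + 2 A y^{3} e^{x y}
This must equal f(x, y) identically; expanded, f = 9 x^{2} y e^{x y} + 18 x e^{x y} - 9 y^{4} e^{x y} - 6 y^{3} e^{x y}.
Matching coefficients of the independent functions:
  [x e^{x y}]:  - 6 A = 18
  [y^{3} e^{x y}]:  2 A = -6
  [y^{4} e^{x y}]:  3 A = -9
  [x^{2} y e^{x y}]:  - 3 A = 9
Solving: A = -3.
Check against the point condition:
  u(0, 0) = -3  ⟹  A = -3  ✓
Hence u(x, y) = - 3 e^{x y}.

Answer: u(x, y) = - 3 e^{x y}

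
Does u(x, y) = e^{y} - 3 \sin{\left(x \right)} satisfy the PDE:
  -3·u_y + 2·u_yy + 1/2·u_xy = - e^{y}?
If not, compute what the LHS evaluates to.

Evaluate each term of the left-hand side for u = e^{y} - 3 \sin{\left(x \right)}.
Derivatives:
  u_y = e^{y}
  u_yy = e^{y}
  u_xy = 0
Terms:
  -3·u_y = - 3 e^{y}
  2·u_yy = 2 e^{y}
  1/2·u_xy = 0
Sum: LHS = - e^{y}
This is exactly the given right-hand side, so u is a solution.

Answer: Yes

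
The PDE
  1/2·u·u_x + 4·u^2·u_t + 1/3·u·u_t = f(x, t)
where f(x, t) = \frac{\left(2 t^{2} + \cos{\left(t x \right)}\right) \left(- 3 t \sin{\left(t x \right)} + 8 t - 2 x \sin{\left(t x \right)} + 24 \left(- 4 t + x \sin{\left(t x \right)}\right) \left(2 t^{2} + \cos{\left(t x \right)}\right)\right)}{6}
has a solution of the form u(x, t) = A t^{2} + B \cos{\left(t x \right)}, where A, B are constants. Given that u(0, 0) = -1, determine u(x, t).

Answer: u(x, t) = - 2 t^{2} - \cos{\left(t x \right)}

Derivation:
Substitute the ansatz u = A t^{2} + B \cos{\left(t x \right)} into the left-hand side.
Derivatives of the ansatz:
  u_x = - B t \sin{\left(t x \right)}
  u_t = 2 A t - B x \sin{\left(t x \right)}
Term by term:
  1/2·u·u_x = - \frac{A B t^{3} \sin{\left(t x \right)}}{2} - \frac{B^{2} t \sin{\left(t x \right)} \cos{\left(t x \right)}}{2}
  4·u^2·u_t = 8 A^{3} t^{5} - 4 A^{2} B t^{4} x \sin{\left(t x \right)} + 16 A^{2} B t^{3} \cos{\left(t x \right)} - 8 A B^{2} t^{2} x \sin{\left(t x \right)} \cos{\left(t x \right)} + 8 A B^{2} t \cos^{2}{\left(t x \right)} - 4 B^{3} x \sin{\left(t x \right)} \cos^{2}{\left(t x \right)}
  1/3·u·u_t = \frac{2 A^{2} t^{3}}{3} - \frac{A B t^{2} x \sin{\left(t x \right)}}{3} + \frac{2 A B t \cos{\left(t x \right)}}{3} - \frac{B^{2} x \sin{\left(t x \right)} \cos{\left(t x \right)}}{3}
So the left-hand side equals
  8 A^{3} t^{5} - 4 A^{2} B t^{4} x \sin{\left(t x \right)} + 16 A^{2} B t^{3} \cos{\left(t x \right)} + \frac{2 A^{2} t^{3}}{3} - 8 A B^{2} t^{2} x \sin{\left(t x \right)} \cos{\left(t x \right)} + 8 A B^{2} t \cos^{2}{\left(t x \right)} - \frac{A B t^{3} \sin{\left(t x \right)}}{2} - \frac{A B t^{2} x \sin{\left(t x \right)}}{3} + \frac{2 A B t \cos{\left(t x \right)}}{3} - 4 B^{3} x \sin{\left(t x \right)} \cos^{2}{\left(t x \right)} - \frac{B^{2} t \sin{\left(t x \right)} \cos{\left(t x \right)}}{2} - \frac{B^{2} x \sin{\left(t x \right)} \cos{\left(t x \right)}}{3}
This must equal f(x, t) identically; expanded, f = - 64 t^{5} + 16 t^{4} x \sin{\left(t x \right)} - t^{3} \sin{\left(t x \right)} - 64 t^{3} \cos{\left(t x \right)} + \frac{8 t^{3}}{3} + 16 t^{2} x \sin{\left(t x \right)} \cos{\left(t x \right)} - \frac{2 t^{2} x \sin{\left(t x \right)}}{3} - \frac{t \sin{\left(t x \right)} \cos{\left(t x \right)}}{2} - 16 t \cos^{2}{\left(t x \right)} + \frac{4 t \cos{\left(t x \right)}}{3} + 4 x \sin{\left(t x \right)} \cos^{2}{\left(t x \right)} - \frac{x \sin{\left(t x \right)} \cos{\left(t x \right)}}{3}.
Matching coefficients of the independent functions:
  [t^{3}]:  \frac{2 A^{2}}{3} = \frac{8}{3}
  [t^{5}]:  8 A^{3} = -64
  [t \cos{\left(t x \right)}]:  \frac{2 A B}{3} = \frac{4}{3}
  [t \cos^{2}{\left(t x \right)}]:  8 A B^{2} = -16
  [t^{3} \sin{\left(t x \right)}]:  - \frac{A B}{2} = -1
  [t^{3} \cos{\left(t x \right)}]:  16 A^{2} B = -64
  [t \sin{\left(t x \right)} \cos{\left(t x \right)}]:  - \frac{B^{2}}{2} = - \frac{1}{2}
  [t^{2} x \sin{\left(t x \right)}]:  - \frac{A B}{3} = - \frac{2}{3}
  [t^{4} x \sin{\left(t x \right)}]:  - 4 A^{2} B = 16
  [x \sin{\left(t x \right)} \cos{\left(t x \right)}]:  - \frac{B^{2}}{3} = - \frac{1}{3}
  [x \sin{\left(t x \right)} \cos^{2}{\left(t x \right)}]:  - 4 B^{3} = 4
  [t^{2} x \sin{\left(t x \right)} \cos{\left(t x \right)}]:  - 8 A B^{2} = 16
Solving: A = -2, B = -1.
Check against the point condition:
  u(0, 0) = -1  ⟹  B = -1  ✓
Hence u(x, t) = - 2 t^{2} - \cos{\left(t x \right)}.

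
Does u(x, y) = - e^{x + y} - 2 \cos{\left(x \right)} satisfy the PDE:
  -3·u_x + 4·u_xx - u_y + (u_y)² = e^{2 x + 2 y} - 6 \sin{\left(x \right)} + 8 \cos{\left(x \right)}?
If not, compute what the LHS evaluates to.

Evaluate each term of the left-hand side for u = - e^{x + y} - 2 \cos{\left(x \right)}.
Derivatives:
  u_x = - e^{x} e^{y} + 2 \sin{\left(x \right)}
  u_xx = - e^{x} e^{y} + 2 \cos{\left(x \right)}
  u_y = - e^{x} e^{y}
Terms:
  -3·u_x = 3 e^{x + y} - 6 \sin{\left(x \right)}
  4·u_xx = - 4 e^{x + y} + 8 \cos{\left(x \right)}
  -u_y = e^{x + y}
  (u_y)² = e^{2 x + 2 y}
Sum: LHS = e^{2 x + 2 y} - 6 \sin{\left(x \right)} + 8 \cos{\left(x \right)}
This is exactly the given right-hand side, so u is a solution.

Answer: Yes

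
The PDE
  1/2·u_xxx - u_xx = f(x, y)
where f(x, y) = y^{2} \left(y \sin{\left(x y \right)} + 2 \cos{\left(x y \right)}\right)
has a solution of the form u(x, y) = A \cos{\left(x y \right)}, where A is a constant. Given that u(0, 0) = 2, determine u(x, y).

Substitute the ansatz u = A \cos{\left(x y \right)} into the left-hand side.
Derivatives of the ansatz:
  u_xxx = A y^{3} \sin{\left(x y \right)}
  u_xx = - A y^{2} \cos{\left(x y \right)}
Term by term:
  1/2·u_xxx = \frac{A y^{3} \sin{\left(x y \right)}}{2}
  -u_xx = A y^{2} \cos{\left(x y \right)}
So the left-hand side equals
  \frac{A y^{3} \sin{\left(x y \right)}}{2} + A y^{2} \cos{\left(x y \right)}
This must equal f(x, y) identically; expanded, f = y^{3} \sin{\left(x y \right)} + 2 y^{2} \cos{\left(x y \right)}.
Matching coefficients of the independent functions:
  [y^{2} \cos{\left(x y \right)}]:  A = 2
  [y^{3} \sin{\left(x y \right)}]:  \frac{A}{2} = 1
Solving: A = 2.
Check against the point condition:
  u(0, 0) = 2  ⟹  A = 2  ✓
Hence u(x, y) = 2 \cos{\left(x y \right)}.

Answer: u(x, y) = 2 \cos{\left(x y \right)}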